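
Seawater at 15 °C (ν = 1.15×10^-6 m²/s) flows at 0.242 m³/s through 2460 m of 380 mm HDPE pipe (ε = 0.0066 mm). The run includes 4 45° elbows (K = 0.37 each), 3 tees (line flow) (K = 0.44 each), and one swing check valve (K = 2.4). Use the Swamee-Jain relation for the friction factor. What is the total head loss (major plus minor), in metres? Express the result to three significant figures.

V = 4Q/(πD²) = 2.134 m/s; V²/2g = 0.2321 m
Re = 7.05×10^5, ε/D = 1.74×10^-5 → f = 0.01266 (Swamee-Jain)
Major: h_f = f(L/D)·V²/2g = 0.01266·6474·0.2321 = 19.02 m
Minor: ΣK = 5.20; h_m = ΣK·V²/2g = 1.207 m
Total H_L = 19.02 + 1.207 = 20.23 m

H_L ≈ 20.2 m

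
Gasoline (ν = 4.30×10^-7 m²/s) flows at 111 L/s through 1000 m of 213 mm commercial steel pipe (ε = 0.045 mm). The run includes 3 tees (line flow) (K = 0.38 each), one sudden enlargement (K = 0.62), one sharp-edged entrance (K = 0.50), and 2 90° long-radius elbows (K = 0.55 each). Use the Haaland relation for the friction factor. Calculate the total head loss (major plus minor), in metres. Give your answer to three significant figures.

H_L ≈ 35.2 m

V = 4Q/(πD²) = 3.115 m/s; V²/2g = 0.4946 m
Re = 1.54×10^6, ε/D = 2.11×10^-4 → f = 0.01446 (Haaland)
Major: h_f = f(L/D)·V²/2g = 0.01446·4695·0.4946 = 33.57 m
Minor: ΣK = 3.36; h_m = ΣK·V²/2g = 1.662 m
Total H_L = 33.57 + 1.662 = 35.23 m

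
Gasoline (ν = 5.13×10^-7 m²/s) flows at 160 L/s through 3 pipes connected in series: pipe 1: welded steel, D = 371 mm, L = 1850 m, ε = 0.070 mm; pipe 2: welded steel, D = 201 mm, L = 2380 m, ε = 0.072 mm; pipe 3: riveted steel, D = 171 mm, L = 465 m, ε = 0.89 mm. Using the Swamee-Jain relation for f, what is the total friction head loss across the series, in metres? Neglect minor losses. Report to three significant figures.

H ≈ 460 m

Pipe 1: V = 1.480 m/s, Re = 1.07×10^6, ε/D = 1.89×10^-4, f = 0.01459, h_1 = f(L/D)V²/2g = 8.122 m
Pipe 2: V = 5.042 m/s, Re = 1.98×10^6, ε/D = 3.58×10^-4, f = 0.01593, h_2 = f(L/D)V²/2g = 244.4 m
Pipe 3: V = 6.967 m/s, Re = 2.32×10^6, ε/D = 0.00520, f = 0.03081, h_3 = f(L/D)V²/2g = 207.3 m
Series → Q common, losses add: H = Σh = 459.8 m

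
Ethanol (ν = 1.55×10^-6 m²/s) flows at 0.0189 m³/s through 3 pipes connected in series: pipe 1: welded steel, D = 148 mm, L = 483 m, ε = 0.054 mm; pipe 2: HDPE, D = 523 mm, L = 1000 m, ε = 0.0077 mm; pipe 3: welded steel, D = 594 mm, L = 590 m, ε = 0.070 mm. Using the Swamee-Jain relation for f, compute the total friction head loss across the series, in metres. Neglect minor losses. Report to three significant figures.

Pipe 1: V = 1.099 m/s, Re = 1.05×10^5, ε/D = 3.65×10^-4, f = 0.01967, h_1 = f(L/D)V²/2g = 3.950 m
Pipe 2: V = 0.08798 m/s, Re = 2.97×10^4, ε/D = 1.47×10^-5, f = 0.02348, h_2 = f(L/D)V²/2g = 0.01771 m
Pipe 3: V = 0.06820 m/s, Re = 2.61×10^4, ε/D = 1.18×10^-4, f = 0.02450, h_3 = f(L/D)V²/2g = 0.005769 m
Series → Q common, losses add: H = Σh = 3.973 m

H ≈ 3.97 m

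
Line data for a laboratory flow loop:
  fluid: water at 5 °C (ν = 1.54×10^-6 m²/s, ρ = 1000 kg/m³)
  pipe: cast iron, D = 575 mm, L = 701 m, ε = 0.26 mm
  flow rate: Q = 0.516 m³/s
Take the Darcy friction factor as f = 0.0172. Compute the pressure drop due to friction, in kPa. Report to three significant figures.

V = 4Q/(πD²) = 4·0.516/(π·0.575²) = 1.987 m/s
h_f = f(L/D)V²/(2g) = 0.01720·(701/0.575)·1.987²/(2·9.81) = 4.220 m
Δp = ρg·h_f = 1000·9.81·4.220 = 41.40 kPa

Δp ≈ 41.4 kPa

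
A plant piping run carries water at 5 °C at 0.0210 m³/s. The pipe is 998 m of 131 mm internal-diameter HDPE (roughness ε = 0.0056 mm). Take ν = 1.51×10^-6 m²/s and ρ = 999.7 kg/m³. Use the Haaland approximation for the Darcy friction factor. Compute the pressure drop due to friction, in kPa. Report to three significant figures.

V = 4Q/(πD²) = 4·0.0210/(π·0.131²) = 1.558 m/s
Re = VD/ν = 1.558·0.131/1.51×10^-6 = 1.35×10^5 → turbulent
ε/D = 0.0056/131 = 4.27×10^-5
Haaland: f = 0.01697
h_f = f(L/D)V²/(2g) = 0.01697·(998/0.131)·1.558²/(2·9.81) = 16.00 m
Δp = ρg·h_f = 999.7·9.81·16.00 = 156.9 kPa

Δp ≈ 157 kPa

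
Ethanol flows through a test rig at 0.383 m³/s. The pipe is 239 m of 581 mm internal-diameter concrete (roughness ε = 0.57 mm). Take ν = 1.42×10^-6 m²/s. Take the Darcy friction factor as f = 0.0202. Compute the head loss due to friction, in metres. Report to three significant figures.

h_f ≈ 0.884 m

V = 4Q/(πD²) = 4·0.383/(π·0.581²) = 1.445 m/s
h_f = f(L/D)V²/(2g) = 0.02020·(239/0.581)·1.445²/(2·9.81) = 0.8839 m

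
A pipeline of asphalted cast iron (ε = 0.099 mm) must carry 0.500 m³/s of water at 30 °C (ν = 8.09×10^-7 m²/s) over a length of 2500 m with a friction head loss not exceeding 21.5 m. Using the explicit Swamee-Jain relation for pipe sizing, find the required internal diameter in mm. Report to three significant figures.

D ≈ 517 mm

Swamee-Jain (Type III): D = 0.66·[ε^1.25·(LQ²/(gh_f))^4.75 + ν·Q^9.4·(L/(gh_f))^5.2]^0.04
LQ²/(gh_f) = 2.963; L/(gh_f) = 11.85
Term 1 = ε^1.25·(…)^4.75 = 0.00172; Term 2 = ν·Q^9.4·(…)^5.2 = 4.59×10^-4
D = 0.66·(0.00172 + 4.59×10^-4)^0.04 = 0.5165 m = 517 mm
Check: V = 2.39 m/s, Re = 1.52×10^6, f = 0.01437, h_f = 20.2 m ≈ 21.5 m ✓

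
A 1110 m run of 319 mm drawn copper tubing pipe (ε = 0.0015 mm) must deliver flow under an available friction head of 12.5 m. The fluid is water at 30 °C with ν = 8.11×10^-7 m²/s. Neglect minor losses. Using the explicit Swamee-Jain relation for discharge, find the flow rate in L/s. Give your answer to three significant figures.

Q ≈ 195 L/s

Swamee-Jain (Type II): Q = -0.965·√(gD⁵h_f/L)·ln[ε/(3.7D) + √(3.17ν²L/(gD³h_f))]
√(gD⁵h_f/L) = √(9.81·0.319⁵·12.5/1110) = 0.01910
ε/(3.7D) = 1.27×10^-6; √(3.17ν²L/(gD³h_f)) = 2.41×10^-5
Q = -0.965·0.01910·ln(2.538×10^-5) = 0.1951 m³/s
Check: V = 2.44 m/s, Re = 9.60×10^5, f = 0.01180, h_f = 12.5 m ≈ 12.5 m ✓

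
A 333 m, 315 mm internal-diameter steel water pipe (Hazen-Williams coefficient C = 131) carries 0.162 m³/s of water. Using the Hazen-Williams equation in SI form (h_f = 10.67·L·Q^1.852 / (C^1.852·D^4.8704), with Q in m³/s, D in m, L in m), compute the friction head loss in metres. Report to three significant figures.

h_f ≈ 4.06 m

h_f = 10.67·333·0.162^1.852 / (131^1.852·0.315^4.8704) = 4.063 m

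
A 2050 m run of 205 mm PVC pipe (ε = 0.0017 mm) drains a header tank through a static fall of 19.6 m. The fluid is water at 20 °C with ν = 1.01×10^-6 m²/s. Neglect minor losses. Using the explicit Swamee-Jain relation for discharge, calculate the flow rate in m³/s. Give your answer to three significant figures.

Swamee-Jain (Type II): Q = -0.965·√(gD⁵h_f/L)·ln[ε/(3.7D) + √(3.17ν²L/(gD³h_f))]
√(gD⁵h_f/L) = √(9.81·0.205⁵·19.6/2050) = 0.005827
ε/(3.7D) = 2.24×10^-6; √(3.17ν²L/(gD³h_f)) = 6.33×10^-5
Q = -0.965·0.005827·ln(6.550×10^-5) = 0.05417 m³/s
Check: V = 1.64 m/s, Re = 3.33×10^5, f = 0.01420, h_f = 19.5 m ≈ 19.6 m ✓

Q ≈ 0.0542 m³/s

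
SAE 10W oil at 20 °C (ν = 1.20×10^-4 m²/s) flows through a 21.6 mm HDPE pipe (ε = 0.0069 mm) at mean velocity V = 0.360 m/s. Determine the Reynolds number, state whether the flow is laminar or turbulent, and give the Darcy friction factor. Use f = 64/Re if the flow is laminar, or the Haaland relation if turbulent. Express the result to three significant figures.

Re ≈ 64.8; laminar; f = 64/Re ≈ 0.988

Re = VD/ν = 0.3600·0.0216/1.20×10^-4 = 64.8
Re < 2300 → laminar → f = 64/Re = 0.9877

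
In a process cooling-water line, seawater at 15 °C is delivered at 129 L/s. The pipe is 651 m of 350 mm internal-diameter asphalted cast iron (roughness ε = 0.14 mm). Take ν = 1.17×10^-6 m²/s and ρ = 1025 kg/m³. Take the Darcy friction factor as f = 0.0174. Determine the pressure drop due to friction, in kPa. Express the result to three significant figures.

V = 4Q/(πD²) = 4·0.129/(π·0.350²) = 1.341 m/s
h_f = f(L/D)V²/(2g) = 0.01740·(651/0.350)·1.341²/(2·9.81) = 2.965 m
Δp = ρg·h_f = 1025·9.81·2.965 = 29.82 kPa

Δp ≈ 29.8 kPa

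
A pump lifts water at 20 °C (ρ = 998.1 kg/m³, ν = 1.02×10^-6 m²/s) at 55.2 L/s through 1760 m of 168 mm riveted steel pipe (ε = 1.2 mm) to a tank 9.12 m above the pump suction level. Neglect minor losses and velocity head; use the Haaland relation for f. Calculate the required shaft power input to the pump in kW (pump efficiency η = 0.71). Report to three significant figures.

P_shaft ≈ 93.1 kW

V = 4Q/(πD²) = 2.490 m/s; Re = 4.10×10^5; ε/D = 0.00714; f = 0.03417
h_f = f(L/D)V²/2g = 113.1 m
Total head H = z + h_f = 9.12 + 113.1 = 122.3 m
P_hyd = ρgQH = 998.1·9.81·0.0552·122.3 = 66.08 kW
P_shaft = P_hyd/η = 66.08/0.71 = 93.07 kW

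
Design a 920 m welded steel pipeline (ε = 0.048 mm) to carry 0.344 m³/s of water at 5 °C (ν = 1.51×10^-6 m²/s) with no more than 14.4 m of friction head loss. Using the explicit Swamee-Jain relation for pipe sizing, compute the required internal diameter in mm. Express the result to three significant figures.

D ≈ 393 mm

Swamee-Jain (Type III): D = 0.66·[ε^1.25·(LQ²/(gh_f))^4.75 + ν·Q^9.4·(L/(gh_f))^5.2]^0.04
LQ²/(gh_f) = 0.7707; L/(gh_f) = 6.513
Term 1 = ε^1.25·(…)^4.75 = 1.16×10^-6; Term 2 = ν·Q^9.4·(…)^5.2 = 1.13×10^-6
D = 0.66·(1.16×10^-6 + 1.13×10^-6)^0.04 = 0.3926 m = 393 mm
Check: V = 2.84 m/s, Re = 7.39×10^5, f = 0.01417, h_f = 13.7 m ≈ 14.4 m ✓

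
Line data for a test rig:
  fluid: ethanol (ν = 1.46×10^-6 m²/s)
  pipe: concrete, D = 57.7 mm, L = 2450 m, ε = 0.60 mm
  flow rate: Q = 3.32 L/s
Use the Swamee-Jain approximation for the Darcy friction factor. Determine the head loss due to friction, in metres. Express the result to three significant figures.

h_f ≈ 139 m

V = 4Q/(πD²) = 4·0.00332/(π·0.0577²) = 1.270 m/s
Re = VD/ν = 1.270·0.0577/1.46×10^-6 = 5.02×10^4 → turbulent
ε/D = 0.60/57.7 = 0.0104
Swamee-Jain: f = 0.03994
h_f = f(L/D)V²/(2g) = 0.03994·(2450/0.0577)·1.270²/(2·9.81) = 139.3 m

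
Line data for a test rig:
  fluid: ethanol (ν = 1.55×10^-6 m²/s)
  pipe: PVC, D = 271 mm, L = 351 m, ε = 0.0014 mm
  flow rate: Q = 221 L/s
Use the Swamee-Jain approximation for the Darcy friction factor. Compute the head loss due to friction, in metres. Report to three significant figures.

V = 4Q/(πD²) = 4·0.221/(π·0.271²) = 3.831 m/s
Re = VD/ν = 3.831·0.271/1.55×10^-6 = 6.70×10^5 → turbulent
ε/D = 0.0014/271 = 5.17×10^-6
Swamee-Jain: f = 0.01253
h_f = f(L/D)V²/(2g) = 0.01253·(351/0.271)·3.831²/(2·9.81) = 12.14 m

h_f ≈ 12.1 m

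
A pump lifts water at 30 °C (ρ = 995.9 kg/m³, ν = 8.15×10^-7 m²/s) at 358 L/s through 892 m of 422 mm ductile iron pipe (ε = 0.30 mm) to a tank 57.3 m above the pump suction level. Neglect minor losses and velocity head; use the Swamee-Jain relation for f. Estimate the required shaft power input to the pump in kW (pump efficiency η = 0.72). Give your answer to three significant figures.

P_shaft ≈ 342 kW

V = 4Q/(πD²) = 2.560 m/s; Re = 1.33×10^6; ε/D = 7.11×10^-4; f = 0.01848
h_f = f(L/D)V²/2g = 13.04 m
Total head H = z + h_f = 57.3 + 13.04 = 70.34 m
P_hyd = ρgQH = 995.9·9.81·0.358·70.34 = 246.0 kW
P_shaft = P_hyd/η = 246.0/0.72 = 341.7 kW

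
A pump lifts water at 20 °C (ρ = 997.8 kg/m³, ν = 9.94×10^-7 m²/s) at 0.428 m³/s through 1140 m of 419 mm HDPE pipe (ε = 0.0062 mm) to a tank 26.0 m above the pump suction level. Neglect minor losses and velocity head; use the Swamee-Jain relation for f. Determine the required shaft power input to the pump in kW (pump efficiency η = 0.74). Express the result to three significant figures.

P_shaft ≈ 234 kW

V = 4Q/(πD²) = 3.104 m/s; Re = 1.31×10^6; ε/D = 1.48×10^-5; f = 0.01152
h_f = f(L/D)V²/2g = 15.39 m
Total head H = z + h_f = 26.0 + 15.39 = 41.39 m
P_hyd = ρgQH = 997.8·9.81·0.428·41.39 = 173.4 kW
P_shaft = P_hyd/η = 173.4/0.74 = 234.3 kW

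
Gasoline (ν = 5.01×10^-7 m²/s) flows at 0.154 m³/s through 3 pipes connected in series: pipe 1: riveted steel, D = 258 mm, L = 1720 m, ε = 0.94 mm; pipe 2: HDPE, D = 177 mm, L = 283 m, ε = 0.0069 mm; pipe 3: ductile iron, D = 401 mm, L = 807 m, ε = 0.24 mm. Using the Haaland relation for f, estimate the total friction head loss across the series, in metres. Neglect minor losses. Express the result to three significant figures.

H ≈ 121 m

Pipe 1: V = 2.946 m/s, Re = 1.52×10^6, ε/D = 0.00364, f = 0.02778, h_1 = f(L/D)V²/2g = 81.91 m
Pipe 2: V = 6.259 m/s, Re = 2.21×10^6, ε/D = 3.90×10^-5, f = 0.01135, h_2 = f(L/D)V²/2g = 36.24 m
Pipe 3: V = 1.219 m/s, Re = 9.76×10^5, ε/D = 5.99×10^-4, f = 0.01782, h_3 = f(L/D)V²/2g = 2.719 m
Series → Q common, losses add: H = Σh = 120.9 m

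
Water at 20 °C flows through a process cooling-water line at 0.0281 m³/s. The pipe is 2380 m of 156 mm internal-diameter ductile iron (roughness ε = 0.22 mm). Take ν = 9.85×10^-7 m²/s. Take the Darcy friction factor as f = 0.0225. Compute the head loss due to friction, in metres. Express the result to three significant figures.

h_f ≈ 37.8 m

V = 4Q/(πD²) = 4·0.0281/(π·0.156²) = 1.470 m/s
h_f = f(L/D)V²/(2g) = 0.02250·(2380/0.156)·1.470²/(2·9.81) = 37.82 m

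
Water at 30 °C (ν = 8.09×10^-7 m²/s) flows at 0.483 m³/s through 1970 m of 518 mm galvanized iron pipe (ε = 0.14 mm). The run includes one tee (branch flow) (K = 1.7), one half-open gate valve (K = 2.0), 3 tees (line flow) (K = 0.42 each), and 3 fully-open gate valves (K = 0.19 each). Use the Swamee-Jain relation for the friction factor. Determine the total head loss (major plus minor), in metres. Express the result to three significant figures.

H_L ≈ 17.0 m

V = 4Q/(πD²) = 2.292 m/s; V²/2g = 0.2677 m
Re = 1.47×10^6, ε/D = 2.70×10^-4 → f = 0.01525 (Swamee-Jain)
Major: h_f = f(L/D)·V²/2g = 0.01525·3803·0.2677 = 15.52 m
Minor: ΣK = 5.53; h_m = ΣK·V²/2g = 1.481 m
Total H_L = 15.52 + 1.481 = 17.00 m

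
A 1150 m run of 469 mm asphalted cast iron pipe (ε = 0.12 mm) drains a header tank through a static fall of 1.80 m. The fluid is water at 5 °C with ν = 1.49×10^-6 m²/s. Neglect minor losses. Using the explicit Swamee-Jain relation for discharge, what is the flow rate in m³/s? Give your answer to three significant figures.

Swamee-Jain (Type II): Q = -0.965·√(gD⁵h_f/L)·ln[ε/(3.7D) + √(3.17ν²L/(gD³h_f))]
√(gD⁵h_f/L) = √(9.81·0.469⁵·1.80/1150) = 0.01867
ε/(3.7D) = 6.92×10^-5; √(3.17ν²L/(gD³h_f)) = 6.67×10^-5
Q = -0.965·0.01867·ln(1.358×10^-4) = 0.1604 m³/s
Check: V = 0.928 m/s, Re = 2.92×10^5, f = 0.01679, h_f = 1.81 m ≈ 1.80 m ✓

Q ≈ 0.160 m³/s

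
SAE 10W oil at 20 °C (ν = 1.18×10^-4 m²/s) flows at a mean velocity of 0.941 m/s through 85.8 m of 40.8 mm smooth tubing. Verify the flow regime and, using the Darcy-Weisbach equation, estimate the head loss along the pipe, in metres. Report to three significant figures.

Re = VD/ν = 0.941·0.04080/1.18×10^-4 = 325 → laminar (Re < 2300)
f = 64/Re = 0.1967
h_f = f(L/D)V²/(2g) = 0.1967·(85.8/0.04080)·0.941²/(2·9.81) = 18.67 m

h_f ≈ 18.7 m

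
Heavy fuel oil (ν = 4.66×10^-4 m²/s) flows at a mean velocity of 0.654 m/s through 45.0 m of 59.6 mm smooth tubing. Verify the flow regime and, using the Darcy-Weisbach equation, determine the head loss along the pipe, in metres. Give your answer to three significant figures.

h_f ≈ 12.6 m

Re = VD/ν = 0.654·0.05960/4.66×10^-4 = 83.6 → laminar (Re < 2300)
f = 64/Re = 0.7651
h_f = f(L/D)V²/(2g) = 0.7651·(45.0/0.05960)·0.654²/(2·9.81) = 12.59 m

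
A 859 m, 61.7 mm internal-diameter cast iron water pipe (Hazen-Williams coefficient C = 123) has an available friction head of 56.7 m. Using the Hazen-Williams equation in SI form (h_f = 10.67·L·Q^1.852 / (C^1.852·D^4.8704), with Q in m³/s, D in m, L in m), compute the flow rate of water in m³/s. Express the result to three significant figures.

Q ≈ 0.00520 m³/s

Rearranging: Q = [h_f·C^1.852·D^4.8704 / (10.67·L)]^(1/1.852)
Q = [56.7·123^1.852·0.0617^4.8704 / (10.67·859)]^0.540 = 0.005201 m³/s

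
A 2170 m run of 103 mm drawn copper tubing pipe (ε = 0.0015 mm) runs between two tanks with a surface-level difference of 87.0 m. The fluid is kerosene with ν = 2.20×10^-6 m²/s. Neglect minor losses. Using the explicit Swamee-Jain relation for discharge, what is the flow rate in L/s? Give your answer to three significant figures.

Swamee-Jain (Type II): Q = -0.965·√(gD⁵h_f/L)·ln[ε/(3.7D) + √(3.17ν²L/(gD³h_f))]
√(gD⁵h_f/L) = √(9.81·0.103⁵·87.0/2170) = 0.002135
ε/(3.7D) = 3.94×10^-6; √(3.17ν²L/(gD³h_f)) = 1.89×10^-4
Q = -0.965·0.002135·ln(1.929×10^-4) = 0.01762 m³/s
Check: V = 2.12 m/s, Re = 9.90×10^4, f = 0.01799, h_f = 86.4 m ≈ 87.0 m ✓

Q ≈ 17.6 L/s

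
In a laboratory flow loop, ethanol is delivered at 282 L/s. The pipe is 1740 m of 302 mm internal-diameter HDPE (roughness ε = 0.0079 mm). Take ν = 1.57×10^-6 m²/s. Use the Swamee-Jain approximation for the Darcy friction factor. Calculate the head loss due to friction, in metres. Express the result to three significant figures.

h_f ≈ 57.8 m

V = 4Q/(πD²) = 4·0.282/(π·0.302²) = 3.937 m/s
Re = VD/ν = 3.937·0.302/1.57×10^-6 = 7.57×10^5 → turbulent
ε/D = 0.0079/302 = 2.62×10^-5
Swamee-Jain: f = 0.01269
h_f = f(L/D)V²/(2g) = 0.01269·(1740/0.302)·3.937²/(2·9.81) = 57.75 m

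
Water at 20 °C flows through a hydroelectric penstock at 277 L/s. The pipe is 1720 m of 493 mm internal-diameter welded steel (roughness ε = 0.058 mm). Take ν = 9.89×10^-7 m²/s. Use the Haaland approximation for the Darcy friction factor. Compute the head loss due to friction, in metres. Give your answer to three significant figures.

V = 4Q/(πD²) = 4·0.277/(π·0.493²) = 1.451 m/s
Re = VD/ν = 1.451·0.493/9.89×10^-7 = 7.23×10^5 → turbulent
ε/D = 0.058/493 = 1.18×10^-4
Haaland: f = 0.01394
h_f = f(L/D)V²/(2g) = 0.01394·(1720/0.493)·1.451²/(2·9.81) = 5.220 m

h_f ≈ 5.22 m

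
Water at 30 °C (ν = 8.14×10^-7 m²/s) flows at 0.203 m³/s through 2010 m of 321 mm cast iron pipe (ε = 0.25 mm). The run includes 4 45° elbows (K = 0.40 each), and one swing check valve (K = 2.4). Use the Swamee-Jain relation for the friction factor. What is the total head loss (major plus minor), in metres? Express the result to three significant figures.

H_L ≈ 39.3 m

V = 4Q/(πD²) = 2.508 m/s; V²/2g = 0.3207 m
Re = 9.89×10^5, ε/D = 7.79×10^-4 → f = 0.01896 (Swamee-Jain)
Major: h_f = f(L/D)·V²/2g = 0.01896·6262·0.3207 = 38.07 m
Minor: ΣK = 4.00; h_m = ΣK·V²/2g = 1.283 m
Total H_L = 38.07 + 1.283 = 39.35 m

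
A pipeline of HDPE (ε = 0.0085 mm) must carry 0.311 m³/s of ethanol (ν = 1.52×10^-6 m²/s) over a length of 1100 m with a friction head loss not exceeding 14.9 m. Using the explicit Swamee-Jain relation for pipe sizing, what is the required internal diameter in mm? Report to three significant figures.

D ≈ 380 mm

Swamee-Jain (Type III): D = 0.66·[ε^1.25·(LQ²/(gh_f))^4.75 + ν·Q^9.4·(L/(gh_f))^5.2]^0.04
LQ²/(gh_f) = 0.7279; L/(gh_f) = 7.526
Term 1 = ε^1.25·(…)^4.75 = 1.02×10^-7; Term 2 = ν·Q^9.4·(…)^5.2 = 9.37×10^-7
D = 0.66·(1.02×10^-7 + 9.37×10^-7)^0.04 = 0.3804 m = 380 mm
Check: V = 2.74 m/s, Re = 6.85×10^5, f = 0.01281, h_f = 14.1 m ≈ 14.9 m ✓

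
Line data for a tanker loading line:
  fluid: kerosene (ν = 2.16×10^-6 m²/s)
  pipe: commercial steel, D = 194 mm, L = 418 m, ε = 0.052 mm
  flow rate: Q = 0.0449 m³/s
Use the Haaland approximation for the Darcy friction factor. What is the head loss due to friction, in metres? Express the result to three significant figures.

V = 4Q/(πD²) = 4·0.0449/(π·0.194²) = 1.519 m/s
Re = VD/ν = 1.519·0.194/2.16×10^-6 = 1.36×10^5 → turbulent
ε/D = 0.052/194 = 2.68×10^-4
Haaland: f = 0.01819
h_f = f(L/D)V²/(2g) = 0.01819·(418/0.194)·1.519²/(2·9.81) = 4.609 m

h_f ≈ 4.61 m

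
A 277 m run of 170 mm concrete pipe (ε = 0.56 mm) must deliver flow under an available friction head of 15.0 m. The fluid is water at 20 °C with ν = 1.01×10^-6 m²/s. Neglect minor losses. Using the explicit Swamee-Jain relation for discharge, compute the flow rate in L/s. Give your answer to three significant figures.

Q ≈ 58.5 L/s

Swamee-Jain (Type II): Q = -0.965·√(gD⁵h_f/L)·ln[ε/(3.7D) + √(3.17ν²L/(gD³h_f))]
√(gD⁵h_f/L) = √(9.81·0.170⁵·15.0/277) = 0.008685
ε/(3.7D) = 8.90×10^-4; √(3.17ν²L/(gD³h_f)) = 3.52×10^-5
Q = -0.965·0.008685·ln(9.255×10^-4) = 0.05854 m³/s
Check: V = 2.58 m/s, Re = 4.34×10^5, f = 0.02728, h_f = 15.1 m ≈ 15.0 m ✓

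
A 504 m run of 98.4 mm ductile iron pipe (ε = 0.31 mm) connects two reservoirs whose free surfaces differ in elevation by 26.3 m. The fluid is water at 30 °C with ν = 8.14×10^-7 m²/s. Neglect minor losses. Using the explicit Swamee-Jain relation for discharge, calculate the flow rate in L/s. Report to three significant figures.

Swamee-Jain (Type II): Q = -0.965·√(gD⁵h_f/L)·ln[ε/(3.7D) + √(3.17ν²L/(gD³h_f))]
√(gD⁵h_f/L) = √(9.81·0.0984⁵·26.3/504) = 0.002173
ε/(3.7D) = 8.51×10^-4; √(3.17ν²L/(gD³h_f)) = 6.56×10^-5
Q = -0.965·0.002173·ln(9.171×10^-4) = 0.01467 m³/s
Check: V = 1.93 m/s, Re = 2.33×10^5, f = 0.02725, h_f = 26.5 m ≈ 26.3 m ✓

Q ≈ 14.7 L/s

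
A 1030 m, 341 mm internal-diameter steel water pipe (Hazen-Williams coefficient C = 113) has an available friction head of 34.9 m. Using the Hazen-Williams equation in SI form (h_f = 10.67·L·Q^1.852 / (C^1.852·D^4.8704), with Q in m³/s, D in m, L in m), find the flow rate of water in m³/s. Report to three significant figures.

Q ≈ 0.299 m³/s

Rearranging: Q = [h_f·C^1.852·D^4.8704 / (10.67·L)]^(1/1.852)
Q = [34.9·113^1.852·0.341^4.8704 / (10.67·1030)]^0.540 = 0.2988 m³/s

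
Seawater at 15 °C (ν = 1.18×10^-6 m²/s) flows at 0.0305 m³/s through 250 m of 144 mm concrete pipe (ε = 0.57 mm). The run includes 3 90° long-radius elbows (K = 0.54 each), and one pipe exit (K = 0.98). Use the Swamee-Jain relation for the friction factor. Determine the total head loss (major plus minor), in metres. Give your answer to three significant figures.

V = 4Q/(πD²) = 1.873 m/s; V²/2g = 0.1788 m
Re = 2.29×10^5, ε/D = 0.00396 → f = 0.02898 (Swamee-Jain)
Major: h_f = f(L/D)·V²/2g = 0.02898·1736·0.1788 = 8.995 m
Minor: ΣK = 2.60; h_m = ΣK·V²/2g = 0.4648 m
Total H_L = 8.995 + 0.4648 = 9.459 m

H_L ≈ 9.46 m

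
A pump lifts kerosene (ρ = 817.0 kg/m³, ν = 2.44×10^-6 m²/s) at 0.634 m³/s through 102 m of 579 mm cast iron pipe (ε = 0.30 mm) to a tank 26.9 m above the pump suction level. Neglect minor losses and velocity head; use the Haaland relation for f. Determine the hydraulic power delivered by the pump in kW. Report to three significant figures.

V = 4Q/(πD²) = 2.408 m/s; Re = 5.71×10^5; ε/D = 5.18×10^-4; f = 0.01760
h_f = f(L/D)V²/2g = 0.9160 m
Total head H = z + h_f = 26.9 + 0.9160 = 27.82 m
P_hyd = ρgQH = 817.0·9.81·0.634·27.82 = 141.3 kW

P_hyd ≈ 141 kW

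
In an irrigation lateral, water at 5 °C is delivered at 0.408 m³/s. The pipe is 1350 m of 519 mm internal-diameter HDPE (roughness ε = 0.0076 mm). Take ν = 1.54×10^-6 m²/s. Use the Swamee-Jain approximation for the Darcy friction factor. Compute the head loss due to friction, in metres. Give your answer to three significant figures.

V = 4Q/(πD²) = 4·0.408/(π·0.519²) = 1.929 m/s
Re = VD/ν = 1.929·0.519/1.54×10^-6 = 6.50×10^5 → turbulent
ε/D = 0.0076/519 = 1.46×10^-5
Swamee-Jain: f = 0.01277
h_f = f(L/D)V²/(2g) = 0.01277·(1350/0.519)·1.929²/(2·9.81) = 6.297 m

h_f ≈ 6.30 m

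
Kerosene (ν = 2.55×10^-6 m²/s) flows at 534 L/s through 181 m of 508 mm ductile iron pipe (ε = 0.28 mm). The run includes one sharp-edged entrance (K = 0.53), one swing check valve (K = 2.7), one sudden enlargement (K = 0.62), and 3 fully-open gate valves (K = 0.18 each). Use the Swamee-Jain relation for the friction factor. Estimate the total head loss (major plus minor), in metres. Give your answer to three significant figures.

V = 4Q/(πD²) = 2.635 m/s; V²/2g = 0.3538 m
Re = 5.25×10^5, ε/D = 5.51×10^-4 → f = 0.01805 (Swamee-Jain)
Major: h_f = f(L/D)·V²/2g = 0.01805·356.3·0.3538 = 2.275 m
Minor: ΣK = 4.39; h_m = ΣK·V²/2g = 1.553 m
Total H_L = 2.275 + 1.553 = 3.828 m

H_L ≈ 3.83 m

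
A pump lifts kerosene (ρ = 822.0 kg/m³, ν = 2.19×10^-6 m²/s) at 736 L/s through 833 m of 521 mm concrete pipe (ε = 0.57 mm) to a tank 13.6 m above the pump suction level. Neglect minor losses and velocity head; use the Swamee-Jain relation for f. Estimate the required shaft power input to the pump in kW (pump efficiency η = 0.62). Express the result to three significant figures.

V = 4Q/(πD²) = 3.452 m/s; Re = 8.21×10^5; ε/D = 0.00109; f = 0.02052
h_f = f(L/D)V²/2g = 19.93 m
Total head H = z + h_f = 13.6 + 19.93 = 33.53 m
P_hyd = ρgQH = 822.0·9.81·0.736·33.53 = 199.0 kW
P_shaft = P_hyd/η = 199.0/0.62 = 320.9 kW

P_shaft ≈ 321 kW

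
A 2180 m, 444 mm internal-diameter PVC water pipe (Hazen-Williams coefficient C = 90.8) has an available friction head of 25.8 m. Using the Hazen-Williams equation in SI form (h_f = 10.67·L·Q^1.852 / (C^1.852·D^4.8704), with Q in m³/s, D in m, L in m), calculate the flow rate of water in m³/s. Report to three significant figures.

Rearranging: Q = [h_f·C^1.852·D^4.8704 / (10.67·L)]^(1/1.852)
Q = [25.8·90.8^1.852·0.444^4.8704 / (10.67·2180)]^0.540 = 0.2724 m³/s

Q ≈ 0.272 m³/s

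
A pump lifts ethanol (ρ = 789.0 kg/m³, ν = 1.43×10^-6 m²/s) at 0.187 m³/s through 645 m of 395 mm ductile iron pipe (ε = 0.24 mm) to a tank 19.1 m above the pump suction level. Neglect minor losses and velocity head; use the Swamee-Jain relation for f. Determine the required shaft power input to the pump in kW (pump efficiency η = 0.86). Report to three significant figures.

P_shaft ≈ 38.2 kW

V = 4Q/(πD²) = 1.526 m/s; Re = 4.22×10^5; ε/D = 6.08×10^-4; f = 0.01856
h_f = f(L/D)V²/2g = 3.598 m
Total head H = z + h_f = 19.1 + 3.598 = 22.70 m
P_hyd = ρgQH = 789.0·9.81·0.187·22.70 = 32.85 kW
P_shaft = P_hyd/η = 32.85/0.86 = 38.20 kW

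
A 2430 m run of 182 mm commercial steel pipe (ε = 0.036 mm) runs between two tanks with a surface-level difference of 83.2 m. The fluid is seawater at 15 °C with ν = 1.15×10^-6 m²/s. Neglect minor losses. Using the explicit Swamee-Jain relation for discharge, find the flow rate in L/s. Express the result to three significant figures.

Swamee-Jain (Type II): Q = -0.965·√(gD⁵h_f/L)·ln[ε/(3.7D) + √(3.17ν²L/(gD³h_f))]
√(gD⁵h_f/L) = √(9.81·0.182⁵·83.2/2430) = 0.008190
ε/(3.7D) = 5.35×10^-5; √(3.17ν²L/(gD³h_f)) = 4.55×10^-5
Q = -0.965·0.008190·ln(9.896×10^-5) = 0.07287 m³/s
Check: V = 2.80 m/s, Re = 4.43×10^5, f = 0.01566, h_f = 83.6 m ≈ 83.2 m ✓

Q ≈ 72.9 L/s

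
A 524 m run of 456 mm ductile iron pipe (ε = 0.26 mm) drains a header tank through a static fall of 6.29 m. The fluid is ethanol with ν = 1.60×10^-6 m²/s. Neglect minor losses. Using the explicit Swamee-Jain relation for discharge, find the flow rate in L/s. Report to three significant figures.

Swamee-Jain (Type II): Q = -0.965·√(gD⁵h_f/L)·ln[ε/(3.7D) + √(3.17ν²L/(gD³h_f))]
√(gD⁵h_f/L) = √(9.81·0.456⁵·6.29/524) = 0.04818
ε/(3.7D) = 1.54×10^-4; √(3.17ν²L/(gD³h_f)) = 2.70×10^-5
Q = -0.965·0.04818·ln(1.811×10^-4) = 0.4007 m³/s
Check: V = 2.45 m/s, Re = 6.99×10^5, f = 0.01796, h_f = 6.33 m ≈ 6.29 m ✓

Q ≈ 401 L/s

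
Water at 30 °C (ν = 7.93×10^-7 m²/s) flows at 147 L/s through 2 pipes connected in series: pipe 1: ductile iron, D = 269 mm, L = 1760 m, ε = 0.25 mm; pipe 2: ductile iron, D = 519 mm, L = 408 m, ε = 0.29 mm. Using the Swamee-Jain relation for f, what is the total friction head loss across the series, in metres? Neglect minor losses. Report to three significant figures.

Pipe 1: V = 2.587 m/s, Re = 8.77×10^5, ε/D = 9.29×10^-4, f = 0.01975, h_1 = f(L/D)V²/2g = 44.07 m
Pipe 2: V = 0.6949 m/s, Re = 4.55×10^5, ε/D = 5.59×10^-4, f = 0.01822, h_2 = f(L/D)V²/2g = 0.3524 m
Series → Q common, losses add: H = Σh = 44.42 m

H ≈ 44.4 m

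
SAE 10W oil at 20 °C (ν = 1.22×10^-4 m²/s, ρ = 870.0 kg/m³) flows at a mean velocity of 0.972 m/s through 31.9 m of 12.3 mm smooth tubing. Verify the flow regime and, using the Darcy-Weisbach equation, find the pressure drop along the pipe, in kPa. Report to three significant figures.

Re = VD/ν = 0.972·0.01230/1.22×10^-4 = 98.0 → laminar (Re < 2300)
f = 64/Re = 0.6531
h_f = f(L/D)V²/(2g) = 0.6531·(31.9/0.01230)·0.972²/(2·9.81) = 81.56 m
Δp = ρg·h_f = 870.0·9.81·81.56 = 696.1 kPa

Δp ≈ 696 kPa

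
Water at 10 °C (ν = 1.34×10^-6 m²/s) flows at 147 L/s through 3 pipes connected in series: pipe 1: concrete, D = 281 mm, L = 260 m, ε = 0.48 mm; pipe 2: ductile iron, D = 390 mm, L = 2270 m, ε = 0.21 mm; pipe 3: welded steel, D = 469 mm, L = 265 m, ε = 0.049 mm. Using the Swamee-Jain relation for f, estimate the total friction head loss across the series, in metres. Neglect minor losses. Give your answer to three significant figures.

H ≈ 14.7 m

Pipe 1: V = 2.370 m/s, Re = 4.97×10^5, ε/D = 0.00171, f = 0.02300, h_1 = f(L/D)V²/2g = 6.094 m
Pipe 2: V = 1.231 m/s, Re = 3.58×10^5, ε/D = 5.38×10^-4, f = 0.01834, h_2 = f(L/D)V²/2g = 8.238 m
Pipe 3: V = 0.8509 m/s, Re = 2.98×10^5, ε/D = 1.04×10^-4, f = 0.01549, h_3 = f(L/D)V²/2g = 0.3231 m
Series → Q common, losses add: H = Σh = 14.65 m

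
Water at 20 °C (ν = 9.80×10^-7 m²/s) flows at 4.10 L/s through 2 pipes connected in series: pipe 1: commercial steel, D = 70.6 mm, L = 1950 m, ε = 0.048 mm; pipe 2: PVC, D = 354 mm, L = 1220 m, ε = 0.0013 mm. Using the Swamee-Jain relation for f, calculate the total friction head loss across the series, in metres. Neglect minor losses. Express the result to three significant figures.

H ≈ 33.8 m

Pipe 1: V = 1.047 m/s, Re = 7.55×10^4, ε/D = 6.80×10^-4, f = 0.02189, h_1 = f(L/D)V²/2g = 33.81 m
Pipe 2: V = 0.04166 m/s, Re = 1.50×10^4, ε/D = 3.67×10^-6, f = 0.02777, h_2 = f(L/D)V²/2g = 0.008465 m
Series → Q common, losses add: H = Σh = 33.82 m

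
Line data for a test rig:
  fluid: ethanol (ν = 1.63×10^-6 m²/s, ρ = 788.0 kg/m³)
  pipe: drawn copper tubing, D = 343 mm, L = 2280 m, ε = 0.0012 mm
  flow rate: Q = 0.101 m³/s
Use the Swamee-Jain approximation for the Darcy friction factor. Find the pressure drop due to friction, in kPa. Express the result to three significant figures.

V = 4Q/(πD²) = 4·0.101/(π·0.343²) = 1.093 m/s
Re = VD/ν = 1.093·0.343/1.63×10^-6 = 2.30×10^5 → turbulent
ε/D = 0.0012/343 = 3.50×10^-6
Swamee-Jain: f = 0.01515
h_f = f(L/D)V²/(2g) = 0.01515·(2280/0.343)·1.093²/(2·9.81) = 6.134 m
Δp = ρg·h_f = 788.0·9.81·6.134 = 47.41 kPa

Δp ≈ 47.4 kPa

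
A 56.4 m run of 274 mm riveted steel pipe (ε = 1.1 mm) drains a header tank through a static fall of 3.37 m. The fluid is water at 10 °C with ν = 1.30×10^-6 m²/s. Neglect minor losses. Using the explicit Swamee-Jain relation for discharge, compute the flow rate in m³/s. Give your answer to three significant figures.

Swamee-Jain (Type II): Q = -0.965·√(gD⁵h_f/L)·ln[ε/(3.7D) + √(3.17ν²L/(gD³h_f))]
√(gD⁵h_f/L) = √(9.81·0.274⁵·3.37/56.4) = 0.03009
ε/(3.7D) = 0.00109; √(3.17ν²L/(gD³h_f)) = 2.11×10^-5
Q = -0.965·0.03009·ln(0.001106) = 0.1976 m³/s
Check: V = 3.35 m/s, Re = 7.06×10^5, f = 0.02868, h_f = 3.38 m ≈ 3.37 m ✓

Q ≈ 0.198 m³/s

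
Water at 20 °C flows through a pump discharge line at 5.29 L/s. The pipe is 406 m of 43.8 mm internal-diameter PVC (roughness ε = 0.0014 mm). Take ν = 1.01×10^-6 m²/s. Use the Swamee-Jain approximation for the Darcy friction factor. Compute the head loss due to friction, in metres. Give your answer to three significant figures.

h_f ≈ 96.9 m

V = 4Q/(πD²) = 4·0.00529/(π·0.0438²) = 3.511 m/s
Re = VD/ν = 3.511·0.0438/1.01×10^-6 = 1.52×10^5 → turbulent
ε/D = 0.0014/43.8 = 3.20×10^-5
Swamee-Jain: f = 0.01664
h_f = f(L/D)V²/(2g) = 0.01664·(406/0.0438)·3.511²/(2·9.81) = 96.90 m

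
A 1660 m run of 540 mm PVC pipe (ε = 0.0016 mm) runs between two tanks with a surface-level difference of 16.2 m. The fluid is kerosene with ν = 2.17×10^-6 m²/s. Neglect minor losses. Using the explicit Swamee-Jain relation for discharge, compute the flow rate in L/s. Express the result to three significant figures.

Q ≈ 662 L/s

Swamee-Jain (Type II): Q = -0.965·√(gD⁵h_f/L)·ln[ε/(3.7D) + √(3.17ν²L/(gD³h_f))]
√(gD⁵h_f/L) = √(9.81·0.540⁵·16.2/1660) = 0.06630
ε/(3.7D) = 8.01×10^-7; √(3.17ν²L/(gD³h_f)) = 3.15×10^-5
Q = -0.965·0.06630·ln(3.227×10^-5) = 0.6617 m³/s
Check: V = 2.89 m/s, Re = 7.19×10^5, f = 0.01234, h_f = 16.1 m ≈ 16.2 m ✓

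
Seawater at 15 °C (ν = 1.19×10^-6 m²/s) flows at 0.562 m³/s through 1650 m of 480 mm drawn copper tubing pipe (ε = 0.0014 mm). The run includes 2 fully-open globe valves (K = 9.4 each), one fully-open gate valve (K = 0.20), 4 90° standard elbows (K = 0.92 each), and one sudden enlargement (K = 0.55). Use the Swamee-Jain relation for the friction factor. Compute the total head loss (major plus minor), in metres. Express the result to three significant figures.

V = 4Q/(πD²) = 3.106 m/s; V²/2g = 0.4916 m
Re = 1.25×10^6, ε/D = 2.92×10^-6 → f = 0.01126 (Swamee-Jain)
Major: h_f = f(L/D)·V²/2g = 0.01126·3438·0.4916 = 19.03 m
Minor: ΣK = 23.2; h_m = ΣK·V²/2g = 11.42 m
Total H_L = 19.03 + 11.42 = 30.46 m

H_L ≈ 30.5 m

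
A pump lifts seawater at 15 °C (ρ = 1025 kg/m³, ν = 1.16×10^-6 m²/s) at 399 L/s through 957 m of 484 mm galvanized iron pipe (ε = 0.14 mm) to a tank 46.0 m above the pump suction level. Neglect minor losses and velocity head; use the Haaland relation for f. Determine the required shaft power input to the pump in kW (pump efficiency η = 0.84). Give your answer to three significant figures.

V = 4Q/(πD²) = 2.169 m/s; Re = 9.05×10^5; ε/D = 2.89×10^-4; f = 0.01557
h_f = f(L/D)V²/2g = 7.378 m
Total head H = z + h_f = 46.0 + 7.378 = 53.38 m
P_hyd = ρgQH = 1025·9.81·0.399·53.38 = 214.2 kW
P_shaft = P_hyd/η = 214.2/0.84 = 254.9 kW

P_shaft ≈ 255 kW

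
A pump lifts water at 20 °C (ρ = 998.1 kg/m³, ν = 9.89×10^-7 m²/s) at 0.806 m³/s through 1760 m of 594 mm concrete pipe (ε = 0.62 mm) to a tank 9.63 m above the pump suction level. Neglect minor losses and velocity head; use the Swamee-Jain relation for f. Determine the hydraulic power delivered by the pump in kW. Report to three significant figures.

V = 4Q/(πD²) = 2.909 m/s; Re = 1.75×10^6; ε/D = 0.00104; f = 0.02008
h_f = f(L/D)V²/2g = 25.65 m
Total head H = z + h_f = 9.63 + 25.65 = 35.28 m
P_hyd = ρgQH = 998.1·9.81·0.806·35.28 = 278.4 kW

P_hyd ≈ 278 kW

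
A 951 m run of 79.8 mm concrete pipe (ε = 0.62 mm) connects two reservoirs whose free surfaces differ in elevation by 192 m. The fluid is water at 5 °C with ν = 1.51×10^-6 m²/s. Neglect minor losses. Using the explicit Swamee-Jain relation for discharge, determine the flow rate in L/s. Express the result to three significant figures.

Q ≈ 15.0 L/s

Swamee-Jain (Type II): Q = -0.965·√(gD⁵h_f/L)·ln[ε/(3.7D) + √(3.17ν²L/(gD³h_f))]
√(gD⁵h_f/L) = √(9.81·0.0798⁵·192/951) = 0.002532
ε/(3.7D) = 0.00210; √(3.17ν²L/(gD³h_f)) = 8.47×10^-5
Q = -0.965·0.002532·ln(0.002185) = 0.01497 m³/s
Check: V = 2.99 m/s, Re = 1.58×10^5, f = 0.03550, h_f = 193 m ≈ 192 m ✓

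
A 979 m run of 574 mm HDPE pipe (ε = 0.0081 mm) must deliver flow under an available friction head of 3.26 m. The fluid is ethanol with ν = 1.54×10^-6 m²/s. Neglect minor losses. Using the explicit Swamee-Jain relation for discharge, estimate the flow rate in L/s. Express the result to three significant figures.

Swamee-Jain (Type II): Q = -0.965·√(gD⁵h_f/L)·ln[ε/(3.7D) + √(3.17ν²L/(gD³h_f))]
√(gD⁵h_f/L) = √(9.81·0.574⁵·3.26/979) = 0.04512
ε/(3.7D) = 3.81×10^-6; √(3.17ν²L/(gD³h_f)) = 3.49×10^-5
Q = -0.965·0.04512·ln(3.870×10^-5) = 0.4423 m³/s
Check: V = 1.71 m/s, Re = 6.37×10^5, f = 0.01280, h_f = 3.25 m ≈ 3.26 m ✓

Q ≈ 442 L/s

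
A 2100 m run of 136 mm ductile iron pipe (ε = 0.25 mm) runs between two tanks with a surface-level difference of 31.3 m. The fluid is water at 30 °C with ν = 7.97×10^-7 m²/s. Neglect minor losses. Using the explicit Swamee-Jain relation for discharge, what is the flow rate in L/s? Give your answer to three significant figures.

Swamee-Jain (Type II): Q = -0.965·√(gD⁵h_f/L)·ln[ε/(3.7D) + √(3.17ν²L/(gD³h_f))]
√(gD⁵h_f/L) = √(9.81·0.136⁵·31.3/2100) = 0.002608
ε/(3.7D) = 4.97×10^-4; √(3.17ν²L/(gD³h_f)) = 7.40×10^-5
Q = -0.965·0.002608·ln(5.708×10^-4) = 0.01880 m³/s
Check: V = 1.29 m/s, Re = 2.21×10^5, f = 0.02393, h_f = 31.5 m ≈ 31.3 m ✓

Q ≈ 18.8 L/s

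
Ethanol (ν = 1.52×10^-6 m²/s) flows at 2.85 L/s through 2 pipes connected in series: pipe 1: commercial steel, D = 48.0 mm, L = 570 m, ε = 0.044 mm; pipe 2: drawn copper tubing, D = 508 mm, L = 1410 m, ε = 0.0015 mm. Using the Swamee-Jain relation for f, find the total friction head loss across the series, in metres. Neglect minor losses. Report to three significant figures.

Pipe 1: V = 1.575 m/s, Re = 4.97×10^4, ε/D = 9.17×10^-4, f = 0.02395, h_1 = f(L/D)V²/2g = 35.96 m
Pipe 2: V = 0.01406 m/s, Re = 4700, ε/D = 2.95×10^-6, f = 0.03857, h_2 = f(L/D)V²/2g = 0.001079 m
Series → Q common, losses add: H = Σh = 35.96 m

H ≈ 36.0 m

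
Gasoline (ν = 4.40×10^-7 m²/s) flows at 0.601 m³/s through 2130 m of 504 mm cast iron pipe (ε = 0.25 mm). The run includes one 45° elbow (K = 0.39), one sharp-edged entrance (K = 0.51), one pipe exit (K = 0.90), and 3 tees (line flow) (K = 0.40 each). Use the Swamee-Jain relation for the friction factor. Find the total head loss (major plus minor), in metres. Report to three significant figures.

H_L ≈ 34.4 m

V = 4Q/(πD²) = 3.012 m/s; V²/2g = 0.4625 m
Re = 3.45×10^6, ε/D = 4.96×10^-4 → f = 0.01687 (Swamee-Jain)
Major: h_f = f(L/D)·V²/2g = 0.01687·4226·0.4625 = 32.99 m
Minor: ΣK = 3.00; h_m = ΣK·V²/2g = 1.388 m
Total H_L = 32.99 + 1.388 = 34.37 m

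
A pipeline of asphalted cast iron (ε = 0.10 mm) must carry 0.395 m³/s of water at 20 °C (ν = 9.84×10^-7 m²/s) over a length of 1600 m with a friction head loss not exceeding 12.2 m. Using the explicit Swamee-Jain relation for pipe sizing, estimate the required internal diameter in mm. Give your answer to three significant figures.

Swamee-Jain (Type III): D = 0.66·[ε^1.25·(LQ²/(gh_f))^4.75 + ν·Q^9.4·(L/(gh_f))^5.2]^0.04
LQ²/(gh_f) = 2.086; L/(gh_f) = 13.37
Term 1 = ε^1.25·(…)^4.75 = 3.29×10^-4; Term 2 = ν·Q^9.4·(…)^5.2 = 1.14×10^-4
D = 0.66·(3.29×10^-4 + 1.14×10^-4)^0.04 = 0.4846 m = 485 mm
Check: V = 2.14 m/s, Re = 1.05×10^6, f = 0.01480, h_f = 11.4 m ≈ 12.2 m ✓

D ≈ 485 mm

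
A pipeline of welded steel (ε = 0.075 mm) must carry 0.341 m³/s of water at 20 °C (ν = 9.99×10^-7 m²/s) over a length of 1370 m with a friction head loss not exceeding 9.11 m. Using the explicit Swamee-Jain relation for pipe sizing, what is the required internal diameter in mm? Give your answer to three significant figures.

Swamee-Jain (Type III): D = 0.66·[ε^1.25·(LQ²/(gh_f))^4.75 + ν·Q^9.4·(L/(gh_f))^5.2]^0.04
LQ²/(gh_f) = 1.783; L/(gh_f) = 15.33
Term 1 = ε^1.25·(…)^4.75 = 1.09×10^-4; Term 2 = ν·Q^9.4·(…)^5.2 = 5.92×10^-5
D = 0.66·(1.09×10^-4 + 5.92×10^-5)^0.04 = 0.4662 m = 466 mm
Check: V = 2.00 m/s, Re = 9.32×10^5, f = 0.01439, h_f = 8.60 m ≈ 9.11 m ✓

D ≈ 466 mm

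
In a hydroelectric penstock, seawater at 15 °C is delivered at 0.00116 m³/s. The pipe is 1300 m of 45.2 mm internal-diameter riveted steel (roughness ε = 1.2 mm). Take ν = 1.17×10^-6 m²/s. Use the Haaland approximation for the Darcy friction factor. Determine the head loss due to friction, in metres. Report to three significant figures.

h_f ≈ 42.6 m

V = 4Q/(πD²) = 4·0.00116/(π·0.0452²) = 0.7229 m/s
Re = VD/ν = 0.7229·0.0452/1.17×10^-6 = 2.79×10^4 → turbulent
ε/D = 1.2/45.2 = 0.0265
Haaland: f = 0.05565
h_f = f(L/D)V²/(2g) = 0.05565·(1300/0.0452)·0.7229²/(2·9.81) = 42.63 m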